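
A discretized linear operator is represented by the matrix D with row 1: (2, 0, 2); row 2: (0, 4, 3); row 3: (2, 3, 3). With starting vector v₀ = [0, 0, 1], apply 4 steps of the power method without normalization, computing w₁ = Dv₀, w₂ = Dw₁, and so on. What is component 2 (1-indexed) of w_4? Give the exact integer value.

w1 = Dv₀ = (2·0 + 0·0 + 2·1; 0·0 + 4·0 + 3·1; 2·0 + 3·0 + 3·1) = (2, 3, 3)
w2 = Dw1 = (2·2 + 0·3 + 2·3; 0·2 + 4·3 + 3·3; 2·2 + 3·3 + 3·3) = (10, 21, 22)
w3 = Dw2 = (64, 150, 149)
w4 = Dw3 = (426, 1047, 1025)
The requested component of w4 is 1047.

1047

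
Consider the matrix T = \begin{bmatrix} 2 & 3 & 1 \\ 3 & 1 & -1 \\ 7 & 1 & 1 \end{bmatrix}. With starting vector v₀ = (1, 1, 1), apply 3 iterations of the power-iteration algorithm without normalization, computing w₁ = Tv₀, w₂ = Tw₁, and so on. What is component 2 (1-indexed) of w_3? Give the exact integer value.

48

w1 = Tv₀ = (6, 3, 9)
w2 = Tw1 = (30, 12, 54)
w3 = Tw2 = (150, 48, 276)
The requested component of w3 is 48.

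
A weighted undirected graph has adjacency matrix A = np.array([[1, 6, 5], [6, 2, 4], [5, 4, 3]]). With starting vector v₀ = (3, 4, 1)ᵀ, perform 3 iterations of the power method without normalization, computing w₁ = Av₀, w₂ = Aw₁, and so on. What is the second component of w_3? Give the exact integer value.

4596

w1 = Av₀ = (32, 30, 34)
w2 = Aw1 = (382, 388, 382)
w3 = Aw2 = (4620, 4596, 4608)
The requested component of w3 is 4596.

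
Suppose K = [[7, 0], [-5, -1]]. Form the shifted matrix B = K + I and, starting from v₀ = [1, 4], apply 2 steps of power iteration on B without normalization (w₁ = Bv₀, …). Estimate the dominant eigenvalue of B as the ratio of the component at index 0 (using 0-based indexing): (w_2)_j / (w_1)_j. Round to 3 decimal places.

B = K + I has rows (8, 0); (-5, 0)
w1 = Bv₀ = (8, -5)
w2 = Bw1 = (64, -40)
Ratio: 64/8 = 8.000

μ ≈ 8.000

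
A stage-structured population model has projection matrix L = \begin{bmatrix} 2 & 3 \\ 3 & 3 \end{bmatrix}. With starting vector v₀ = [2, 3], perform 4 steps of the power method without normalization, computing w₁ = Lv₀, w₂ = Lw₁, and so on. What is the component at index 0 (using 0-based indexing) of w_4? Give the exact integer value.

2183

w1 = Lv₀ = (13, 15)
w2 = Lw1 = (71, 84)
w3 = Lw2 = (394, 465)
w4 = Lw3 = (2183, 2577)
The requested component of w4 is 2183.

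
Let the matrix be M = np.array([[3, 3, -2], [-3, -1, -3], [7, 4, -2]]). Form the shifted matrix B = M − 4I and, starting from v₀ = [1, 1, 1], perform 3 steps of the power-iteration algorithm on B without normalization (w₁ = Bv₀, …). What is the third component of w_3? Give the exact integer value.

303

B = M − 4I has rows (-1, 3, -2); (-3, -5, -3); (7, 4, -6)
w1 = Bv₀ = (0, -11, 5)
w2 = Bw1 = (-43, 40, -74)
w3 = Bw2 = (311, 151, 303)
Requested component of w3: 303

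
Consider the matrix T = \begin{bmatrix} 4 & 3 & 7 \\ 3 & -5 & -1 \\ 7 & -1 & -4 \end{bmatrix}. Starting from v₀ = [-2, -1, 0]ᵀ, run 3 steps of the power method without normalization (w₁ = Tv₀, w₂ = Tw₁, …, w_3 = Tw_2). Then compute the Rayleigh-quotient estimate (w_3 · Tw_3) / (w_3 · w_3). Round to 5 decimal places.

λ ≈ 6.34764

w1 = Tv₀ = (-11, -1, -13)
w2 = Tw1 = (-138, -15, -24)
w3 = Tw2 = (-765, -315, -855)
Tw3 = (-9990, 135, -1620)
w3·Tw3 = (-765)·(-9990) + (-315)·135 + (-855)·(-1620) = 8984925; w3·w3 = (-765)·(-765) + (-315)·(-315) + (-855)·(-855) = 1415475
λ ≈ 8984925/1415475 = 6.34764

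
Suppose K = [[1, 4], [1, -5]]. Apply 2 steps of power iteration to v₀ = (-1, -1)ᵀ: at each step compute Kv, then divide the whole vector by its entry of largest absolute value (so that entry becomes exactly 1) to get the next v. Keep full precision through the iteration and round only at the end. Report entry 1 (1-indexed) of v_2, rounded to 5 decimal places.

-0.44000

Kv0 = (-5.000000, 4.000000); divide by -5.000000 → v1 = (1.000000, -0.800000)
Kv1 = (-2.200000, 5.000000); divide by 5.000000 → v2 = (-0.440000, 1.000000)
Requested entry of v2: 11/-25 = -0.44000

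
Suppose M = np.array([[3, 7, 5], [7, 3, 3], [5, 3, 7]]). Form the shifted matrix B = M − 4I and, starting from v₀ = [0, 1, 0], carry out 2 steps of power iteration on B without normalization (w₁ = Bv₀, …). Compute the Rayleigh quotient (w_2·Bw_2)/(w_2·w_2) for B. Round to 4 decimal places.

B = M − 4I has rows (-1, 7, 5); (7, -1, 3); (5, 3, 3)
w1 = Bv₀ = ((-1)·0 + 7·1 + 5·0; 7·0 + (-1)·1 + 3·0; 5·0 + 3·1 + 3·0) = (7, -1, 3)
w2 = Bw1 = ((-1)·7 + 7·(-1) + 5·3; 7·7 + (-1)·(-1) + 3·3; 5·7 + 3·(-1) + 3·3) = (1, 59, 41)
Bw2 = (617, 71, 305)
w2·Bw2 = 17311; w2·w2 = 5163; μ ≈ 17311/5163 = 3.3529

μ ≈ 3.3529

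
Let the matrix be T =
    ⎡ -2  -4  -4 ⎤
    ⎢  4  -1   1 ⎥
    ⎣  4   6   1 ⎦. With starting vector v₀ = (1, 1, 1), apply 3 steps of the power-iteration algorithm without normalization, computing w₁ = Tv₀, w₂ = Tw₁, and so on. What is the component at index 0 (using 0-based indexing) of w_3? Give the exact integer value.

w1 = Tv₀ = ((-2)·1 + (-4)·1 + (-4)·1; 4·1 + (-1)·1 + 1·1; 4·1 + 6·1 + 1·1) = (-10, 4, 11)
w2 = Tw1 = ((-2)·(-10) + (-4)·4 + (-4)·11; 4·(-10) + (-1)·4 + 1·11; 4·(-10) + 6·4 + 1·11) = (-40, -33, -5)
w3 = Tw2 = (232, -132, -363)
The requested component of w3 is 232.

232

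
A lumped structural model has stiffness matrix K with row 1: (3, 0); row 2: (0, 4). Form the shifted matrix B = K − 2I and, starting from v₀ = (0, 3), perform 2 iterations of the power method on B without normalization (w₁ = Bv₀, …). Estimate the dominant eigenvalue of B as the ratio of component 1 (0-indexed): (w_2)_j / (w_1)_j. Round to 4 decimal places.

2.0000

B = K − 2I has rows (1, 0); (0, 2)
w1 = Bv₀ = (0, 6)
w2 = Bw1 = (0, 12)
Ratio: 12/6 = 2.0000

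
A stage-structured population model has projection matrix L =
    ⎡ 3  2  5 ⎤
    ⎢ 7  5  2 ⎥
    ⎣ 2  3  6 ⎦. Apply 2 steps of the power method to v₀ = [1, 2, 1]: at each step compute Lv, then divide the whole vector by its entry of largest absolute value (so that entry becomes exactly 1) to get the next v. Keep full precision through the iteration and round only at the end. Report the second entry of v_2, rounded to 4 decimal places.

Lv0 = (12.00000, 19.00000, 14.00000); divide by 19.00000 → v1 = (0.63158, 1.00000, 0.73684)
Lv1 = (7.57895, 10.89474, 8.68421); divide by 10.89474 → v2 = (0.69565, 1.00000, 0.79710)
Requested entry of v2: 207/207 = 1.0000

1.0000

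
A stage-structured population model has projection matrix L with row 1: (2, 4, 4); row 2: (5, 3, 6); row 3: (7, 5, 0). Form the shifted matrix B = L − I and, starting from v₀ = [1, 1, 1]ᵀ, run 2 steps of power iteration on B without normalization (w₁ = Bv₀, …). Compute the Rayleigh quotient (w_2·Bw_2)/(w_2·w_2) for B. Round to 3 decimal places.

B = L − I has rows (1, 4, 4); (5, 2, 6); (7, 5, -1)
w1 = Bv₀ = (9, 13, 11)
w2 = Bw1 = (105, 137, 117)
Bw2 = (1121, 1501, 1303)
w2·Bw2 = 475793; w2·w2 = 43483; μ ≈ 475793/43483 = 10.942

μ ≈ 10.942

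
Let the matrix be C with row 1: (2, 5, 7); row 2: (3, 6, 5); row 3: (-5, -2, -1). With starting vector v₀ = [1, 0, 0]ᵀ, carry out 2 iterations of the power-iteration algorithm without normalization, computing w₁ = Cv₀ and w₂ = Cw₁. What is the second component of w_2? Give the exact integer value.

-1

w1 = Cv₀ = (2, 3, -5)
w2 = Cw1 = (-16, -1, -11)
The requested component of w2 is -1.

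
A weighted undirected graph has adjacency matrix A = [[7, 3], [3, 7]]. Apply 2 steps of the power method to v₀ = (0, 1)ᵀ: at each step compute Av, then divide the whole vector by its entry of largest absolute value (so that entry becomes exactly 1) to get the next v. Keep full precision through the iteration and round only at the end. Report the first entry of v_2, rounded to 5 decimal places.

0.72414

Av0 = (3.000000, 7.000000); divide by 7.000000 → v1 = (0.428571, 1.000000)
Av1 = (6.000000, 8.285714); divide by 8.285714 → v2 = (0.724138, 1.000000)
Requested entry of v2: 42/58 = 0.72414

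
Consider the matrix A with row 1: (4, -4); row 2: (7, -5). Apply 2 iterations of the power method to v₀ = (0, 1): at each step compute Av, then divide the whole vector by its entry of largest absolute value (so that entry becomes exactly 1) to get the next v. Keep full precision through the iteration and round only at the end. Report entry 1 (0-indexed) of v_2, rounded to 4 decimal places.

Av0 = (-4.00000, -5.00000); divide by -5.00000 → v1 = (0.80000, 1.00000)
Av1 = (-0.80000, 0.60000); divide by -0.80000 → v2 = (1.00000, -0.75000)
Requested entry of v2: -3/4 = -0.7500

-0.7500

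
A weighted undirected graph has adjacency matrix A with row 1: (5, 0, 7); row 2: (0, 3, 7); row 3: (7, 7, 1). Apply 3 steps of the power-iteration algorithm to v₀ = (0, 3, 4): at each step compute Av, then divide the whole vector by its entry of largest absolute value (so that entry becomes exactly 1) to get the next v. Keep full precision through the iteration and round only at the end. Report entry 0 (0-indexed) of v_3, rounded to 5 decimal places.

Av0 = (28.000000, 37.000000, 25.000000); divide by 37.000000 → v1 = (0.756757, 1.000000, 0.675676)
Av1 = (8.513514, 7.729730, 12.972973); divide by 12.972973 → v2 = (0.656250, 0.595833, 1.000000)
Av2 = (10.281250, 8.787500, 9.764583); divide by 10.281250 → v3 = (1.000000, 0.854711, 0.949747)
Requested entry of v3: 4935/4935 = 1.00000

1.00000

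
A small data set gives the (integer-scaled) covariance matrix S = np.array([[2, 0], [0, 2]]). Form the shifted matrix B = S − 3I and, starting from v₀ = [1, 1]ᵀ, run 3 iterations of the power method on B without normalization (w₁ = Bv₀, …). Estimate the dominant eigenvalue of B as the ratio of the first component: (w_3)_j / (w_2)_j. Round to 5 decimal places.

-1.00000

B = S − 3I has rows (-1, 0); (0, -1)
w1 = Bv₀ = (-1, -1)
w2 = Bw1 = (1, 1)
w3 = Bw2 = (-1, -1)
Ratio: -1/1 = -1.00000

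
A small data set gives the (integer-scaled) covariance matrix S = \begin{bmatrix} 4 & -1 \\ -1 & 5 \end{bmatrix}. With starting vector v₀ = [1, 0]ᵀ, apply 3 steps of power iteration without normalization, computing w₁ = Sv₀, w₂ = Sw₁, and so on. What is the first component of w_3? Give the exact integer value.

w1 = Sv₀ = (4, -1)
w2 = Sw1 = (17, -9)
w3 = Sw2 = (77, -62)
The requested component of w3 is 77.

77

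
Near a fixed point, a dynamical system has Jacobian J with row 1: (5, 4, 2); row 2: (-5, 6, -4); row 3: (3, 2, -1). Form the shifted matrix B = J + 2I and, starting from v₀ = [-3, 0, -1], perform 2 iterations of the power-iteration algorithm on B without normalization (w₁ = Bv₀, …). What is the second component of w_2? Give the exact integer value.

307

B = J + 2I has rows (7, 4, 2); (-5, 8, -4); (3, 2, 1)
w1 = Bv₀ = (7·(-3) + 4·0 + 2·(-1); (-5)·(-3) + 8·0 + (-4)·(-1); 3·(-3) + 2·0 + 1·(-1)) = (-23, 19, -10)
w2 = Bw1 = (7·(-23) + 4·19 + 2·(-10); (-5)·(-23) + 8·19 + (-4)·(-10); 3·(-23) + 2·19 + 1·(-10)) = (-105, 307, -41)
Requested component of w2: 307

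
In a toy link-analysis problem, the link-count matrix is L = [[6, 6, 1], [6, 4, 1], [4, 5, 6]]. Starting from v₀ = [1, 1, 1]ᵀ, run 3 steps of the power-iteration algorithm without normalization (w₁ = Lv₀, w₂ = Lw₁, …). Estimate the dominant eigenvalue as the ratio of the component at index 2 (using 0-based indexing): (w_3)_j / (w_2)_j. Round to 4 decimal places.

w1 = Lv₀ = (6·1 + 6·1 + 1·1; 6·1 + 4·1 + 1·1; 4·1 + 5·1 + 6·1) = (13, 11, 15)
w2 = Lw1 = (6·13 + 6·11 + 1·15; 6·13 + 4·11 + 1·15; 4·13 + 5·11 + 6·15) = (159, 137, 197)
w3 = Lw2 = (1973, 1699, 2503)
Ratio at component: 2503 / 197 = 12.7056

12.7056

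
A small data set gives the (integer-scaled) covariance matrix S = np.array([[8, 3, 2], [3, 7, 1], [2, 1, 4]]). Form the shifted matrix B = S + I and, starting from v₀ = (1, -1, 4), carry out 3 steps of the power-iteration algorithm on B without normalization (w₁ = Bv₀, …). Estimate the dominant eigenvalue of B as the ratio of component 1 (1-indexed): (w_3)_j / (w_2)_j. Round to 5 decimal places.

11.60000

B = S + I has rows (9, 3, 2); (3, 8, 1); (2, 1, 5)
w1 = Bv₀ = (9·1 + 3·(-1) + 2·4; 3·1 + 8·(-1) + 1·4; 2·1 + 1·(-1) + 5·4) = (14, -1, 21)
w2 = Bw1 = (9·14 + 3·(-1) + 2·21; 3·14 + 8·(-1) + 1·21; 2·14 + 1·(-1) + 5·21) = (165, 55, 132)
w3 = Bw2 = (1914, 1067, 1045)
Ratio: 1914/165 = 11.60000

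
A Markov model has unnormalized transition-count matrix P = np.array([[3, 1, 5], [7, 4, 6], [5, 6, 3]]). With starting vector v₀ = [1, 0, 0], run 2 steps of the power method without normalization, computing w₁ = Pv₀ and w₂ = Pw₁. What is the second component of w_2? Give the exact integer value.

w1 = Pv₀ = (3·1 + 1·0 + 5·0; 7·1 + 4·0 + 6·0; 5·1 + 6·0 + 3·0) = (3, 7, 5)
w2 = Pw1 = (3·3 + 1·7 + 5·5; 7·3 + 4·7 + 6·5; 5·3 + 6·7 + 3·5) = (41, 79, 72)
The requested component of w2 is 79.

79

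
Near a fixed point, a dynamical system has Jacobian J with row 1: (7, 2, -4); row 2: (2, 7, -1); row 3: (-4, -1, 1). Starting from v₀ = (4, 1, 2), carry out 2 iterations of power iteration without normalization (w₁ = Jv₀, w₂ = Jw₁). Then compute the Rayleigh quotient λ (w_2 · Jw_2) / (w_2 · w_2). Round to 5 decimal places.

w1 = Jv₀ = (7·4 + 2·1 + (-4)·2; 2·4 + 7·1 + (-1)·2; (-4)·4 + (-1)·1 + 1·2) = (22, 13, -15)
w2 = Jw1 = (7·22 + 2·13 + (-4)·(-15); 2·22 + 7·13 + (-1)·(-15); (-4)·22 + (-1)·13 + 1·(-15)) = (240, 150, -116)
Jw2 = (2444, 1646, -1226)
w2·Jw2 = 240·2444 + 150·1646 + (-116)·(-1226) = 975676; w2·w2 = 240·240 + 150·150 + (-116)·(-116) = 93556
λ ≈ 975676/93556 = 10.42879

λ ≈ 10.42879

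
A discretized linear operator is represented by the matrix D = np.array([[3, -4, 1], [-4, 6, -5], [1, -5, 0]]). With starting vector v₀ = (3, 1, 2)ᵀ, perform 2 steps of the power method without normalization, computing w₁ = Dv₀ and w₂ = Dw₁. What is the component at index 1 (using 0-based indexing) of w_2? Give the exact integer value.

w1 = Dv₀ = (3·3 + (-4)·1 + 1·2; (-4)·3 + 6·1 + (-5)·2; 1·3 + (-5)·1 + 0·2) = (7, -16, -2)
w2 = Dw1 = (3·7 + (-4)·(-16) + 1·(-2); (-4)·7 + 6·(-16) + (-5)·(-2); 1·7 + (-5)·(-16) + 0·(-2)) = (83, -114, 87)
The requested component of w2 is -114.

-114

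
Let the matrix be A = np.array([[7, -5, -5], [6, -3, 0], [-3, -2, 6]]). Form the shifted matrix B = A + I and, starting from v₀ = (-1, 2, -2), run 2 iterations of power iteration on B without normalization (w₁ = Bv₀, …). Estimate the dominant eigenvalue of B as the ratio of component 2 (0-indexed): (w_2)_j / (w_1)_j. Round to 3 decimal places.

4.067

B = A + I has rows (8, -5, -5); (6, -2, 0); (-3, -2, 7)
w1 = Bv₀ = (-8, -10, -15)
w2 = Bw1 = (61, -28, -61)
Ratio: -61/-15 = 4.067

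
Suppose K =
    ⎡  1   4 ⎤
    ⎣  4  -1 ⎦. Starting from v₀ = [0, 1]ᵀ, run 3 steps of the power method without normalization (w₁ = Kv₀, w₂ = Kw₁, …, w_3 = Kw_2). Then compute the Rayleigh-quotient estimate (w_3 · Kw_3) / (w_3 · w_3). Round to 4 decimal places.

w1 = Kv₀ = (1·0 + 4·1; 4·0 + (-1)·1) = (4, -1)
w2 = Kw1 = (1·4 + 4·(-1); 4·4 + (-1)·(-1)) = (0, 17)
w3 = Kw2 = (68, -17)
Kw3 = (0, 289)
w3·Kw3 = 68·0 + (-17)·289 = -4913; w3·w3 = 68·68 + (-17)·(-17) = 4913
λ ≈ -4913/4913 = -1.0000

λ ≈ -1.0000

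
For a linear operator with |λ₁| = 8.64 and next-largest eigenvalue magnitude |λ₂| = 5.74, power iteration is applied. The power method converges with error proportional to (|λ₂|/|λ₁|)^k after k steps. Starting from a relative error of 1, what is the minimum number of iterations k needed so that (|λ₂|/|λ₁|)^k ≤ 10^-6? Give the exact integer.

|λ₂/λ₁| = 5.74/8.64 = 0.66435
Need k ≥ ln(10^-6) / ln(0.66435) = -13.8155 / -0.4089 ≈ 33.783
Smallest integer k satisfying the bound: 34

34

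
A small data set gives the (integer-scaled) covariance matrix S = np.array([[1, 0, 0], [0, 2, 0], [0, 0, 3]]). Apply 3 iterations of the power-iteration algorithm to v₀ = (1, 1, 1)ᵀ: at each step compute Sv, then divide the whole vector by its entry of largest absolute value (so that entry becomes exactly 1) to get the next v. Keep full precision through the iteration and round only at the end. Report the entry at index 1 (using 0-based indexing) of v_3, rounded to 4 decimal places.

Sv0 = (1.00000, 2.00000, 3.00000); divide by 3.00000 → v1 = (0.33333, 0.66667, 1.00000)
Sv1 = (0.33333, 1.33333, 3.00000); divide by 3.00000 → v2 = (0.11111, 0.44444, 1.00000)
Sv2 = (0.11111, 0.88889, 3.00000); divide by 3.00000 → v3 = (0.03704, 0.29630, 1.00000)
Requested entry of v3: 8/27 = 0.2963

0.2963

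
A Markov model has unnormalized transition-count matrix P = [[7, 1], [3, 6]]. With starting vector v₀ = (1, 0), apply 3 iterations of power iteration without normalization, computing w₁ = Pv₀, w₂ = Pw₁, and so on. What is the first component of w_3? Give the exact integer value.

403

w1 = Pv₀ = (7, 3)
w2 = Pw1 = (52, 39)
w3 = Pw2 = (403, 390)
The requested component of w3 is 403.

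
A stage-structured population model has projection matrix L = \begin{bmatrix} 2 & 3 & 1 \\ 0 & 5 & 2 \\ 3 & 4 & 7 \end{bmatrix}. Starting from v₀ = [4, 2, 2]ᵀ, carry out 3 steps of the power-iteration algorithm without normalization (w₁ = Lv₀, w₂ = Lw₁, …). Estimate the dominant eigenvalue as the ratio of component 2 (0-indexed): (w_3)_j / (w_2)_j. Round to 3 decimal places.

w1 = Lv₀ = (2·4 + 3·2 + 1·2; 0·4 + 5·2 + 2·2; 3·4 + 4·2 + 7·2) = (16, 14, 34)
w2 = Lw1 = (2·16 + 3·14 + 1·34; 0·16 + 5·14 + 2·34; 3·16 + 4·14 + 7·34) = (108, 138, 342)
w3 = Lw2 = (972, 1374, 3270)
Ratio at component: 3270 / 342 = 9.561

9.561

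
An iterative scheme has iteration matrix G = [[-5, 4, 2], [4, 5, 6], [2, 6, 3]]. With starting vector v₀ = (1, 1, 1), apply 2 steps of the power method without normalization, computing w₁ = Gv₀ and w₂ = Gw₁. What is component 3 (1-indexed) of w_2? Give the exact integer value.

125

w1 = Gv₀ = ((-5)·1 + 4·1 + 2·1; 4·1 + 5·1 + 6·1; 2·1 + 6·1 + 3·1) = (1, 15, 11)
w2 = Gw1 = ((-5)·1 + 4·15 + 2·11; 4·1 + 5·15 + 6·11; 2·1 + 6·15 + 3·11) = (77, 145, 125)
The requested component of w2 is 125.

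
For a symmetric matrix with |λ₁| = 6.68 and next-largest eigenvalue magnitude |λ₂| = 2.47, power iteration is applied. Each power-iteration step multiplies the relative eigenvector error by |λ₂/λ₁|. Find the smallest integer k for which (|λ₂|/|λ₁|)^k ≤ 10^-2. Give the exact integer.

|λ₂/λ₁| = 2.47/6.68 = 0.36976
Need k ≥ ln(10^-2) / ln(0.36976) = -4.6052 / -0.9949 ≈ 4.629
Smallest integer k satisfying the bound: 5

5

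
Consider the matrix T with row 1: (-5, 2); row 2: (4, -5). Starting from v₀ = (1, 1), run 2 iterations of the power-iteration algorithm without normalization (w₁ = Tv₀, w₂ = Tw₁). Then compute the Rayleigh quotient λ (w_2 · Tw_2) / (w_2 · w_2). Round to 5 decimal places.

w1 = Tv₀ = ((-5)·1 + 2·1; 4·1 + (-5)·1) = (-3, -1)
w2 = Tw1 = ((-5)·(-3) + 2·(-1); 4·(-3) + (-5)·(-1)) = (13, -7)
Tw2 = (-79, 87)
w2·Tw2 = 13·(-79) + (-7)·87 = -1636; w2·w2 = 13·13 + (-7)·(-7) = 218
λ ≈ -1636/218 = -7.50459

-7.50459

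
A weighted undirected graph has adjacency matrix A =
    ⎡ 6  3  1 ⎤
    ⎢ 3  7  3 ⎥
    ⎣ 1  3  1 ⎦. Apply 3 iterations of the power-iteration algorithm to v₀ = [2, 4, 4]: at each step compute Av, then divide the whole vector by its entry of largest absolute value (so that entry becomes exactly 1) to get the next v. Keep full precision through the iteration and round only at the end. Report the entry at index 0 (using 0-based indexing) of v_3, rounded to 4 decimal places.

0.7395

Av0 = (28.00000, 46.00000, 18.00000); divide by 46.00000 → v1 = (0.60870, 1.00000, 0.39130)
Av1 = (7.04348, 10.00000, 4.00000); divide by 10.00000 → v2 = (0.70435, 1.00000, 0.40000)
Av2 = (7.62609, 10.31304, 4.10435); divide by 10.31304 → v3 = (0.73946, 1.00000, 0.39798)
Requested entry of v3: 3508/4744 = 0.7395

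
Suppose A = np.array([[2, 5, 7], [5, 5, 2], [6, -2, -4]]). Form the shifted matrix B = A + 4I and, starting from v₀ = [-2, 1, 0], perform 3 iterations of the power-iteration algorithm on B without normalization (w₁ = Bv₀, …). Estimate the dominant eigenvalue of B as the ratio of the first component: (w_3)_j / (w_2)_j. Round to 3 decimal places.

μ ≈ 10.414

B = A + 4I has rows (6, 5, 7); (5, 9, 2); (6, -2, 0)
w1 = Bv₀ = (-7, -1, -14)
w2 = Bw1 = (-145, -72, -40)
w3 = Bw2 = (-1510, -1453, -726)
Ratio: -1510/-145 = 10.414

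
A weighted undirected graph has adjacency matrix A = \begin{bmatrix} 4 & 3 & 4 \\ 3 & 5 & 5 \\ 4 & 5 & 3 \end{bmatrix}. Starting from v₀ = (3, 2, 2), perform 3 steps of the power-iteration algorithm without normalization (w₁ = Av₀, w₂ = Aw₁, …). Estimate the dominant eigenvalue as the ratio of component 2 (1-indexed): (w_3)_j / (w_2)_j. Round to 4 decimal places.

λ ≈ 12.0909

w1 = Av₀ = (4·3 + 3·2 + 4·2; 3·3 + 5·2 + 5·2; 4·3 + 5·2 + 3·2) = (26, 29, 28)
w2 = Aw1 = (4·26 + 3·29 + 4·28; 3·26 + 5·29 + 5·28; 4·26 + 5·29 + 3·28) = (303, 363, 333)
w3 = Aw2 = (3633, 4389, 4026)
Ratio at component: 4389 / 363 = 12.0909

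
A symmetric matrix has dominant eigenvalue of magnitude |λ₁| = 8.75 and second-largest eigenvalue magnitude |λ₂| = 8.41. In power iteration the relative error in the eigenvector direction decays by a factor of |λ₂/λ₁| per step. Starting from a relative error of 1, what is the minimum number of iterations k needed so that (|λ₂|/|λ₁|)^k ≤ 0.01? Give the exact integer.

|λ₂/λ₁| = 8.41/8.75 = 0.96114
Need k ≥ ln(0.01) / ln(0.96114) = -4.6052 / -0.0396 ≈ 116.198
Smallest integer k satisfying the bound: 117

117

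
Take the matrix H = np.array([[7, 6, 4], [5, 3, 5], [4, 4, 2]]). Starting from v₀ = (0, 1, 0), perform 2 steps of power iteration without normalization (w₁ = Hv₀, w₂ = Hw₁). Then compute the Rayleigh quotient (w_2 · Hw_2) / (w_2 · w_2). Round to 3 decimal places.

w1 = Hv₀ = (7·0 + 6·1 + 4·0; 5·0 + 3·1 + 5·0; 4·0 + 4·1 + 2·0) = (6, 3, 4)
w2 = Hw1 = (7·6 + 6·3 + 4·4; 5·6 + 3·3 + 5·4; 4·6 + 4·3 + 2·4) = (76, 59, 44)
Hw2 = (1062, 777, 628)
w2·Hw2 = 76·1062 + 59·777 + 44·628 = 154187; w2·w2 = 76·76 + 59·59 + 44·44 = 11193
λ ≈ 154187/11193 = 13.775

13.775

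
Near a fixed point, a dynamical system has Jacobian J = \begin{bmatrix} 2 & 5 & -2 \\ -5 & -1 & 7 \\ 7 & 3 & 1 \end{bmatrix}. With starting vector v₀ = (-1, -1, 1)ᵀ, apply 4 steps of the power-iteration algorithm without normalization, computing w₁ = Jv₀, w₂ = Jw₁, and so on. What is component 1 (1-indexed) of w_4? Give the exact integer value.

-3201

w1 = Jv₀ = (-9, 13, -9)
w2 = Jw1 = (65, -31, -33)
w3 = Jw2 = (41, -525, 329)
w4 = Jw3 = (-3201, 2623, -959)
The requested component of w4 is -3201.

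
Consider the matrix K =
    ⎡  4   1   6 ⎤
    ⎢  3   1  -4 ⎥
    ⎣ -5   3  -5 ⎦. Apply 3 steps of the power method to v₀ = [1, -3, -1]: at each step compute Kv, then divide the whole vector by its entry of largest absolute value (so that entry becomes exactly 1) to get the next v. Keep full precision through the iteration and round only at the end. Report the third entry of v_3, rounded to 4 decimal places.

-0.0292

Kv0 = (-5.00000, 4.00000, -9.00000); divide by -9.00000 → v1 = (0.55556, -0.44444, 1.00000)
Kv1 = (7.77778, -2.77778, -9.11111); divide by -9.11111 → v2 = (-0.85366, 0.30488, 1.00000)
Kv2 = (2.89024, -6.25610, 0.18293); divide by -6.25610 → v3 = (-0.46199, 1.00000, -0.02924)
Requested entry of v3: 15/-513 = -0.0292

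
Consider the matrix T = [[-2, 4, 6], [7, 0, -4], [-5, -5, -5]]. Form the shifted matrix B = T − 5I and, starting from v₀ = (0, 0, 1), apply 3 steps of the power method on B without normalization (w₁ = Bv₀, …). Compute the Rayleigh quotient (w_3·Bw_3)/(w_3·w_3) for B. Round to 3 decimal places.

B = T − 5I has rows (-7, 4, 6); (7, -5, -4); (-5, -5, -10)
w1 = Bv₀ = ((-7)·0 + 4·0 + 6·1; 7·0 + (-5)·0 + (-4)·1; (-5)·0 + (-5)·0 + (-10)·1) = (6, -4, -10)
w2 = Bw1 = ((-7)·6 + 4·(-4) + 6·(-10); 7·6 + (-5)·(-4) + (-4)·(-10); (-5)·6 + (-5)·(-4) + (-10)·(-10)) = (-118, 102, 90)
w3 = Bw2 = (1774, -1696, -820)
Bw3 = (-24122, 24178, 7810)
w3·Bw3 = -90202516; w3·w3 = 6695892; μ ≈ -90202516/6695892 = -13.471

μ ≈ -13.471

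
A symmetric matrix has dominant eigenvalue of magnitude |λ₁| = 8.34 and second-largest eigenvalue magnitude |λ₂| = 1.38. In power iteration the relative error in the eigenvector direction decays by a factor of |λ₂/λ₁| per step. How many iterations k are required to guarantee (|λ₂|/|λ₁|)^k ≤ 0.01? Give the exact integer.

|λ₂/λ₁| = 1.38/8.34 = 0.16547
Need k ≥ ln(0.01) / ln(0.16547) = -4.6052 / -1.7990 ≈ 2.560
Smallest integer k satisfying the bound: 3

3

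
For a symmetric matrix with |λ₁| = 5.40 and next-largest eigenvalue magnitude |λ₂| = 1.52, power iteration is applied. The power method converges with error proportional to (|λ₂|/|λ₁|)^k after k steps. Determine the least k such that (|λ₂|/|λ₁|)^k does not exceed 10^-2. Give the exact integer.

4

|λ₂/λ₁| = 1.52/5.40 = 0.28148
Need k ≥ ln(10^-2) / ln(0.28148) = -4.6052 / -1.2677 ≈ 3.633
Smallest integer k satisfying the bound: 4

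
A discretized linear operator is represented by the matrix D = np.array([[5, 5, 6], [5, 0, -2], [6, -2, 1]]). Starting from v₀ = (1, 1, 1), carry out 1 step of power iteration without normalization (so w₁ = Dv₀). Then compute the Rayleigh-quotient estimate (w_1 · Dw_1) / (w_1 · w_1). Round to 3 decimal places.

w1 = Dv₀ = (5·1 + 5·1 + 6·1; 5·1 + 0·1 + (-2)·1; 6·1 + (-2)·1 + 1·1) = (16, 3, 5)
Dw1 = (125, 70, 95)
w1·Dw1 = 16·125 + 3·70 + 5·95 = 2685; w1·w1 = 16·16 + 3·3 + 5·5 = 290
λ ≈ 2685/290 = 9.259

λ ≈ 9.259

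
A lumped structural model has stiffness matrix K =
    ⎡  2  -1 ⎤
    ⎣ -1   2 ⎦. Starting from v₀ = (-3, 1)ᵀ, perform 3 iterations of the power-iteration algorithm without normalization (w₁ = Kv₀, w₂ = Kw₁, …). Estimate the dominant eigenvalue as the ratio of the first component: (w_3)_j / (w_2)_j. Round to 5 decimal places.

2.89474

w1 = Kv₀ = (-7, 5)
w2 = Kw1 = (-19, 17)
w3 = Kw2 = (-55, 53)
Ratio at component: -55 / -19 = 2.89474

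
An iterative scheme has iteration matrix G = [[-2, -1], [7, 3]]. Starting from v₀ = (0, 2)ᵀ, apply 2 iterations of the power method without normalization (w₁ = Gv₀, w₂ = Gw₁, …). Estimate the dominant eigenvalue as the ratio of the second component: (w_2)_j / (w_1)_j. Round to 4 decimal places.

w1 = Gv₀ = (-2, 6)
w2 = Gw1 = (-2, 4)
Ratio at component: 4 / 6 = 0.6667

λ ≈ 0.6667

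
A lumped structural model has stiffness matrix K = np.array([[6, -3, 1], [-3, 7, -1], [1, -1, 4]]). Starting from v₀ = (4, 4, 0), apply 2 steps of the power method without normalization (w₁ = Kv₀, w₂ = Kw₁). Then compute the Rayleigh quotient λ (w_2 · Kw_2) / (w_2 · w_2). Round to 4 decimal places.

w1 = Kv₀ = (6·4 + (-3)·4 + 1·0; (-3)·4 + 7·4 + (-1)·0; 1·4 + (-1)·4 + 4·0) = (12, 16, 0)
w2 = Kw1 = (6·12 + (-3)·16 + 1·0; (-3)·12 + 7·16 + (-1)·0; 1·12 + (-1)·16 + 4·0) = (24, 76, -4)
Kw2 = (-88, 464, -68)
w2·Kw2 = 24·(-88) + 76·464 + (-4)·(-68) = 33424; w2·w2 = 24·24 + 76·76 + (-4)·(-4) = 6368
λ ≈ 33424/6368 = 5.2487

λ ≈ 5.2487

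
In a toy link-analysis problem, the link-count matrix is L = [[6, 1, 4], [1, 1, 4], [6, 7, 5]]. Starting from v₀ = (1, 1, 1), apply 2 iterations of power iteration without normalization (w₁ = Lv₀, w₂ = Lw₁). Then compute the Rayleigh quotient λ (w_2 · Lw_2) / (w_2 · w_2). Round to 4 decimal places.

w1 = Lv₀ = (6·1 + 1·1 + 4·1; 1·1 + 1·1 + 4·1; 6·1 + 7·1 + 5·1) = (11, 6, 18)
w2 = Lw1 = (6·11 + 1·6 + 4·18; 1·11 + 1·6 + 4·18; 6·11 + 7·6 + 5·18) = (144, 89, 198)
Lw2 = (1745, 1025, 2477)
w2·Lw2 = 144·1745 + 89·1025 + 198·2477 = 832951; w2·w2 = 144·144 + 89·89 + 198·198 = 67861
λ ≈ 832951/67861 = 12.2744

12.2744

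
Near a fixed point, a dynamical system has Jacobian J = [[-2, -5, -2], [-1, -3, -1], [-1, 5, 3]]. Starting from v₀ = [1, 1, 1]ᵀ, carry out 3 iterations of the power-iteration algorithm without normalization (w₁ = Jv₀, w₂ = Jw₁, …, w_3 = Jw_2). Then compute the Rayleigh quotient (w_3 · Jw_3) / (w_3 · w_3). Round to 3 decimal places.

-3.446

w1 = Jv₀ = (-9, -5, 7)
w2 = Jw1 = (29, 17, 5)
w3 = Jw2 = (-153, -85, 71)
Jw3 = (589, 337, -59)
w3·Jw3 = (-153)·589 + (-85)·337 + 71·(-59) = -122951; w3·w3 = (-153)·(-153) + (-85)·(-85) + 71·71 = 35675
λ ≈ -122951/35675 = -3.446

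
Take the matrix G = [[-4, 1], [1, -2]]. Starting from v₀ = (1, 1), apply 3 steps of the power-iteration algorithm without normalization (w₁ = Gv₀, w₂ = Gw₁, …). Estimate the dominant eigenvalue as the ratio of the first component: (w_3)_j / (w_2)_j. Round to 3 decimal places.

λ ≈ -4.091

w1 = Gv₀ = (-3, -1)
w2 = Gw1 = (11, -1)
w3 = Gw2 = (-45, 13)
Ratio at component: -45 / 11 = -4.091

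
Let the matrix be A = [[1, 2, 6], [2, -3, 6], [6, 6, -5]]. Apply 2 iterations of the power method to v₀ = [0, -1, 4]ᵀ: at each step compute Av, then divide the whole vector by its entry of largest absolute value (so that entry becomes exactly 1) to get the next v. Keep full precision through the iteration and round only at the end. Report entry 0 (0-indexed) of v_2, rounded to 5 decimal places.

-0.18868

Av0 = (22.000000, 27.000000, -26.000000); divide by 27.000000 → v1 = (0.814815, 1.000000, -0.962963)
Av1 = (-2.962963, -7.148148, 15.703704); divide by 15.703704 → v2 = (-0.188679, -0.455189, 1.000000)
Requested entry of v2: -80/424 = -0.18868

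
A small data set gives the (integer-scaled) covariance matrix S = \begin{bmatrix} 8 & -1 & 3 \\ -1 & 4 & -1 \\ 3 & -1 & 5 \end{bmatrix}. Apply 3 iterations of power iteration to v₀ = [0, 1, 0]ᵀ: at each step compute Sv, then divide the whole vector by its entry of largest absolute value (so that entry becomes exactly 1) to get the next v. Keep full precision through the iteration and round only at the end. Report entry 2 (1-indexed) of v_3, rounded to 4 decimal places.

Sv0 = (-1.00000, 4.00000, -1.00000); divide by 4.00000 → v1 = (-0.25000, 1.00000, -0.25000)
Sv1 = (-3.75000, 4.50000, -3.00000); divide by 4.50000 → v2 = (-0.83333, 1.00000, -0.66667)
Sv2 = (-9.66667, 5.50000, -6.83333); divide by -9.66667 → v3 = (1.00000, -0.56897, 0.70690)
Requested entry of v3: 99/-174 = -0.5690

-0.5690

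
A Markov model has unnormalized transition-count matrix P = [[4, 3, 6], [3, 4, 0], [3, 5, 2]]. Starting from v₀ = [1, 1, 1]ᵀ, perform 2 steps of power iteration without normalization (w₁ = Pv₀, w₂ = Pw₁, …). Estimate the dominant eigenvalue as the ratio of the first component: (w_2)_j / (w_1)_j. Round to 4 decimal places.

w1 = Pv₀ = (4·1 + 3·1 + 6·1; 3·1 + 4·1 + 0·1; 3·1 + 5·1 + 2·1) = (13, 7, 10)
w2 = Pw1 = (4·13 + 3·7 + 6·10; 3·13 + 4·7 + 0·10; 3·13 + 5·7 + 2·10) = (133, 67, 94)
Ratio at component: 133 / 13 = 10.2308

10.2308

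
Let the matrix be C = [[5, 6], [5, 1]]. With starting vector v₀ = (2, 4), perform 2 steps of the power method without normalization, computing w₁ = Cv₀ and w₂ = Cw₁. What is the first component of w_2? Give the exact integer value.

254

w1 = Cv₀ = (5·2 + 6·4; 5·2 + 1·4) = (34, 14)
w2 = Cw1 = (5·34 + 6·14; 5·34 + 1·14) = (254, 184)
The requested component of w2 is 254.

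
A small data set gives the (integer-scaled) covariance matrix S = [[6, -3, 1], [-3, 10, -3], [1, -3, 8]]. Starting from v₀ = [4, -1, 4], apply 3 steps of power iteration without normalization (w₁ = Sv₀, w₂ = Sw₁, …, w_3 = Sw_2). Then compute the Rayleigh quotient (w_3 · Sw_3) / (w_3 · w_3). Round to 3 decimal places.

λ ≈ 13.398

w1 = Sv₀ = (31, -34, 39)
w2 = Sw1 = (327, -550, 445)
w3 = Sw2 = (4057, -7816, 5537)
Sw3 = (53327, -106942, 71801)
w3·Sw3 = 4057·53327 + (-7816)·(-106942) + 5537·71801 = 1449768448; w3·w3 = 4057·4057 + (-7816)·(-7816) + 5537·5537 = 108207474
λ ≈ 1449768448/108207474 = 13.398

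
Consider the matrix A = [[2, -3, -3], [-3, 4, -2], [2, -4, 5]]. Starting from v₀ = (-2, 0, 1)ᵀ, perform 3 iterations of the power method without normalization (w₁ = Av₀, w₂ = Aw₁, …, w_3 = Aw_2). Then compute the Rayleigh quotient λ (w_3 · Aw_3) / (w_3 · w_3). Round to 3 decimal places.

w1 = Av₀ = (-7, 4, 1)
w2 = Aw1 = (-29, 35, -25)
w3 = Aw2 = (-88, 277, -323)
Aw3 = (-38, 2018, -2899)
w3·Aw3 = (-88)·(-38) + 277·2018 + (-323)·(-2899) = 1498707; w3·w3 = (-88)·(-88) + 277·277 + (-323)·(-323) = 188802
λ ≈ 1498707/188802 = 7.938

λ ≈ 7.938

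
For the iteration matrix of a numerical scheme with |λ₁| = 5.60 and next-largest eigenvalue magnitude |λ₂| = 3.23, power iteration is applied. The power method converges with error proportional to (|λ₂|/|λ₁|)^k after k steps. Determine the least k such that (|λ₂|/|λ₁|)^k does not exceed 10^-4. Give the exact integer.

17

|λ₂/λ₁| = 3.23/5.60 = 0.57679
Need k ≥ ln(10^-4) / ln(0.57679) = -9.2103 / -0.5503 ≈ 16.737
Smallest integer k satisfying the bound: 17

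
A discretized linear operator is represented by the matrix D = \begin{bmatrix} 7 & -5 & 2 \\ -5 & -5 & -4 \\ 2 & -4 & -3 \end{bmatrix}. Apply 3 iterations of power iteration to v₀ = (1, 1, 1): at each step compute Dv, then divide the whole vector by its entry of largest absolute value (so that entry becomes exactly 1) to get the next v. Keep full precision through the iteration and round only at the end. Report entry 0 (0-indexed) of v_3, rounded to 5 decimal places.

-0.38336

Dv0 = (4.000000, -14.000000, -5.000000); divide by -14.000000 → v1 = (-0.285714, 1.000000, 0.357143)
Dv1 = (-6.285714, -5.000000, -5.642857); divide by -6.285714 → v2 = (1.000000, 0.795455, 0.897727)
Dv2 = (4.818182, -12.568182, -3.875000); divide by -12.568182 → v3 = (-0.383363, 1.000000, 0.308318)
Requested entry of v3: 424/-1106 = -0.38336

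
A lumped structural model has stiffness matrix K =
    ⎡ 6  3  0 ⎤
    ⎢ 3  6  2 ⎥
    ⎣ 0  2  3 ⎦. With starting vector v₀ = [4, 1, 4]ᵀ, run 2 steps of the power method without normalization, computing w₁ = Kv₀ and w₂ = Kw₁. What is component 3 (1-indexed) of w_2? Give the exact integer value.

w1 = Kv₀ = (27, 26, 14)
w2 = Kw1 = (240, 265, 94)
The requested component of w2 is 94.

94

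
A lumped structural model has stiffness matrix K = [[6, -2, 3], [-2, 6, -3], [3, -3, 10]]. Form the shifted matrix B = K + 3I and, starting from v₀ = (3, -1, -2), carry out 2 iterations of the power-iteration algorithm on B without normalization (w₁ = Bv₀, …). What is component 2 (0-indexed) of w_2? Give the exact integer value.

-86

B = K + 3I has rows (9, -2, 3); (-2, 9, -3); (3, -3, 13)
w1 = Bv₀ = (23, -9, -14)
w2 = Bw1 = (183, -85, -86)
Requested component of w2: -86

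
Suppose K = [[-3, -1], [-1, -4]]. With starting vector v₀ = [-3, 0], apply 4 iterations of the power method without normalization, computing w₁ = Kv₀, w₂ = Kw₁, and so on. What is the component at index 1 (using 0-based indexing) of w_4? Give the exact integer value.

-567

w1 = Kv₀ = ((-3)·(-3) + (-1)·0; (-1)·(-3) + (-4)·0) = (9, 3)
w2 = Kw1 = ((-3)·9 + (-1)·3; (-1)·9 + (-4)·3) = (-30, -21)
w3 = Kw2 = (111, 114)
w4 = Kw3 = (-447, -567)
The requested component of w4 is -567.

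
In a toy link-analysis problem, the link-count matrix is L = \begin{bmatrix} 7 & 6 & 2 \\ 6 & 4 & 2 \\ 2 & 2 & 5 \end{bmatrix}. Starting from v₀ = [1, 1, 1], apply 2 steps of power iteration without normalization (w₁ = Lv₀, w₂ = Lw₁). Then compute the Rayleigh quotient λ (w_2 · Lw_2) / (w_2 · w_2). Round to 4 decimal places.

λ ≈ 12.7014

w1 = Lv₀ = (15, 12, 9)
w2 = Lw1 = (195, 156, 99)
Lw2 = (2499, 1992, 1197)
w2·Lw2 = 195·2499 + 156·1992 + 99·1197 = 916560; w2·w2 = 195·195 + 156·156 + 99·99 = 72162
λ ≈ 916560/72162 = 12.7014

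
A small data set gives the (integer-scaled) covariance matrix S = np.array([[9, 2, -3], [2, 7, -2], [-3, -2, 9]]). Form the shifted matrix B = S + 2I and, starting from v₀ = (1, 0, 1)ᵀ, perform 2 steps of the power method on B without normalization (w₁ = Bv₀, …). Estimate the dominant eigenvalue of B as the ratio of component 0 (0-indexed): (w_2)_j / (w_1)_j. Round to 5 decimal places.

B = S + 2I has rows (11, 2, -3); (2, 9, -2); (-3, -2, 11)
w1 = Bv₀ = (8, 0, 8)
w2 = Bw1 = (64, 0, 64)
Ratio: 64/8 = 8.00000

8.00000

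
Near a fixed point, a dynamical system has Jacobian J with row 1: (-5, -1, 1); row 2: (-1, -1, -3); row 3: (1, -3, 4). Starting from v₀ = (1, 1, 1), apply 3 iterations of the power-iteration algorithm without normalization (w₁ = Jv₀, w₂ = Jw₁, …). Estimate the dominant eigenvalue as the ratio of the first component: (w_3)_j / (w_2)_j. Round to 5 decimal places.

w1 = Jv₀ = ((-5)·1 + (-1)·1 + 1·1; (-1)·1 + (-1)·1 + (-3)·1; 1·1 + (-3)·1 + 4·1) = (-5, -5, 2)
w2 = Jw1 = ((-5)·(-5) + (-1)·(-5) + 1·2; (-1)·(-5) + (-1)·(-5) + (-3)·2; 1·(-5) + (-3)·(-5) + 4·2) = (32, 4, 18)
w3 = Jw2 = (-146, -90, 92)
Ratio at component: -146 / 32 = -4.56250

λ ≈ -4.56250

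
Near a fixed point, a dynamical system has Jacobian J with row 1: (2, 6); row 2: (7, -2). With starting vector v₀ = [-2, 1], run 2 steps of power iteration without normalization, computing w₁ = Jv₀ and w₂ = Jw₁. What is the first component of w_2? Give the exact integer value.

-92

w1 = Jv₀ = (2·(-2) + 6·1; 7·(-2) + (-2)·1) = (2, -16)
w2 = Jw1 = (2·2 + 6·(-16); 7·2 + (-2)·(-16)) = (-92, 46)
The requested component of w2 is -92.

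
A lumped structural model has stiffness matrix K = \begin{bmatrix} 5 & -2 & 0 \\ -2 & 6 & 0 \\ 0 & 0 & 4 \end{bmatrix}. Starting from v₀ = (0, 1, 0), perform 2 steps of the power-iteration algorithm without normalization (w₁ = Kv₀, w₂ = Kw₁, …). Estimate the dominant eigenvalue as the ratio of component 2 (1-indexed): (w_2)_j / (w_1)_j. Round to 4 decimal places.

λ ≈ 6.6667

w1 = Kv₀ = (5·0 + (-2)·1 + 0·0; (-2)·0 + 6·1 + 0·0; 0·0 + 0·1 + 4·0) = (-2, 6, 0)
w2 = Kw1 = (5·(-2) + (-2)·6 + 0·0; (-2)·(-2) + 6·6 + 0·0; 0·(-2) + 0·6 + 4·0) = (-22, 40, 0)
Ratio at component: 40 / 6 = 6.6667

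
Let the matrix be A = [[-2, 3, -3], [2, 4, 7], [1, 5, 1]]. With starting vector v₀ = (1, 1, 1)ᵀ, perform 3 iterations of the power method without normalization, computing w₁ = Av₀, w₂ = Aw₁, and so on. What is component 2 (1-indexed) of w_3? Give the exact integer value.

w1 = Av₀ = ((-2)·1 + 3·1 + (-3)·1; 2·1 + 4·1 + 7·1; 1·1 + 5·1 + 1·1) = (-2, 13, 7)
w2 = Aw1 = ((-2)·(-2) + 3·13 + (-3)·7; 2·(-2) + 4·13 + 7·7; 1·(-2) + 5·13 + 1·7) = (22, 97, 70)
w3 = Aw2 = (37, 922, 577)
The requested component of w3 is 922.

922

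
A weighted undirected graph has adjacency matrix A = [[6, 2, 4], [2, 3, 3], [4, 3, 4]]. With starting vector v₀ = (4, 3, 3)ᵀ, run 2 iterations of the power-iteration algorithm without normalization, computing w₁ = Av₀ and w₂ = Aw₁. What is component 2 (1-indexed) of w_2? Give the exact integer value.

w1 = Av₀ = (6·4 + 2·3 + 4·3; 2·4 + 3·3 + 3·3; 4·4 + 3·3 + 4·3) = (42, 26, 37)
w2 = Aw1 = (6·42 + 2·26 + 4·37; 2·42 + 3·26 + 3·37; 4·42 + 3·26 + 4·37) = (452, 273, 394)
The requested component of w2 is 273.

273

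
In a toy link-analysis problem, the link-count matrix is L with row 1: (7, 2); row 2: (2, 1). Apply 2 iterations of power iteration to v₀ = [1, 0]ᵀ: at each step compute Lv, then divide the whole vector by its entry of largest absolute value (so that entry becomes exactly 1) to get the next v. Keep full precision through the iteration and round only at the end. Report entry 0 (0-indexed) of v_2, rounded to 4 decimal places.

1.0000

Lv0 = (7.00000, 2.00000); divide by 7.00000 → v1 = (1.00000, 0.28571)
Lv1 = (7.57143, 2.28571); divide by 7.57143 → v2 = (1.00000, 0.30189)
Requested entry of v2: 53/53 = 1.0000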